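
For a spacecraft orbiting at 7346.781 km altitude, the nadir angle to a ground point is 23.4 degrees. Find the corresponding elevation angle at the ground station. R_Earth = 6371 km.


r = R_E + alt = 13717.7810 km
Law of sines in the satellite / Earth-center / ground-point triangle:
  sin(nadir)/R_E = sin(90 + el)/r  =>  cos(el) = (r/R_E)*sin(nadir)
cos(el) = (13717.7810 / 6371.0000) * sin(23.4 deg) = 0.8551229
el = arccos(0.8551229) = 31.2267 deg
(Earth-central angle = 90 - nadir - el = 35.3733 deg)

31.2267 degrees


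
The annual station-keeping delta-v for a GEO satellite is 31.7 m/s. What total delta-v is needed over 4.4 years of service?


dV = rate * years = 31.7 * 4.4
dV = 139.4800 m/s

139.4800 m/s


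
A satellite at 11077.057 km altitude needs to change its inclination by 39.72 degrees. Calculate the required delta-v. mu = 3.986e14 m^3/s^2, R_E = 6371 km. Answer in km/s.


r = 17448.0570 km = 1.7448057e+07 m
V = sqrt(mu/r) = 4779.6392 m/s
di = 39.72 deg = 0.6932448 rad
dV = 2*V*sin(di/2) = 2*4779.6392*sin(0.3466224)
dV = 3247.5069 m/s = 3.2475 km/s

3.2475 km/s


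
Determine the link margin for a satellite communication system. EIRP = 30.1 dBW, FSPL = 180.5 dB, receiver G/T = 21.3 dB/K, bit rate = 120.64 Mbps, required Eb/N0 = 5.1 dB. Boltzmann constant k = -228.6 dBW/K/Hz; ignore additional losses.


C/N0 = EIRP - FSPL + G/T - k = 30.1 - 180.5 + 21.3 - (-228.6)
C/N0 = 99.5000 dB-Hz
R_b = 120.64 Mbps = 1.2064e+08 bps -> 10*log10(R_b) = 80.8149 dB-Hz
Eb/N0 = C/N0 - 10*log10(R_b) = 99.5000 - 80.8149 = 18.6851 dB
Margin = Eb/N0 - Eb/N0_req = 18.6851 - 5.1 = 13.5851 dB (link closes)

13.5851 dB


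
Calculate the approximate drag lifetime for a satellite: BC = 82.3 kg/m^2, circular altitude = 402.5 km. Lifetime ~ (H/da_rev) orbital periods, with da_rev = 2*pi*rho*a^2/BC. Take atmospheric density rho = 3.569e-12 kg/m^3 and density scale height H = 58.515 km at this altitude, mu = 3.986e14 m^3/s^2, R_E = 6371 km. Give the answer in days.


a = R_E + alt = 6773.5000 km = 6.7735e+06 m
da_rev = 2*pi*rho*a^2/BC = 2*pi*3.569e-12*(6.7735e+06)^2/82.3 = 12.501233 m per revolution
N = H/da_rev = 58515.0000 m / 12.501233 m = 4680.7383 revolutions
P = 2*pi*sqrt(a^3/mu) = 5547.9294 s
lifetime = N*P = 4680.7383 * 5547.9294 = 2.5968405e+07 s = 300.5602 days

300.5602 days


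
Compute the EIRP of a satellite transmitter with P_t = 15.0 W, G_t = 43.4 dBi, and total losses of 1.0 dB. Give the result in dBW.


Pt = 15.0 W = 11.7609 dBW
EIRP = Pt_dBW + Gt - losses = 11.7609 + 43.4 - 1.0 = 54.1609 dBW

54.1609 dBW


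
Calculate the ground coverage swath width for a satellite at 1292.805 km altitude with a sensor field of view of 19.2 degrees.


FOV = 19.2 deg = 0.3351032 rad
swath = 2 * alt * tan(FOV/2) = 2 * 1292.805 * tan(0.1675516)
swath = 2 * 1292.805 * 0.1691373
swath = 437.3232 km

437.3232 km


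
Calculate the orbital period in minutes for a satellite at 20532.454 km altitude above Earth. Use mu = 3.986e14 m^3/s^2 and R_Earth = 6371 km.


r = 26903.4540 km = 2.6903454e+07 m
T = 2*pi*sqrt(r^3/mu) = 2*pi*sqrt(1.9472608e+22 / 3.986e14)
T = 43916.0511 s = 731.9342 min

731.9342 minutes


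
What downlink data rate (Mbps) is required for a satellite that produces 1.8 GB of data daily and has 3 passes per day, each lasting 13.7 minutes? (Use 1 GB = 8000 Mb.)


total contact time = 3 * 13.7 * 60 = 2466.0000 s
data = 1.8 GB = 14400.0000 Mb
rate = 14400.0000 / 2466.0000 = 5.8394 Mbps

5.8394 Mbps


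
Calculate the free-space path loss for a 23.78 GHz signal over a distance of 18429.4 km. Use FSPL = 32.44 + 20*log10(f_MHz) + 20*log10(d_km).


f = 23.78 GHz = 23780.0000 MHz
d = 18429.4 km
FSPL = 32.44 + 20*log10(23780.0000) + 20*log10(18429.4)
FSPL = 32.44 + 87.5242 + 85.3102
FSPL = 205.2745 dB

205.2745 dB


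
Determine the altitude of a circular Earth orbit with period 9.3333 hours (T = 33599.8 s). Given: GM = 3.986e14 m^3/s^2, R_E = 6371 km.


T = 33599.8 s
r = (mu*T^2/(4*pi^2))^(1/3) = (3.986e14 * 33599.8^2 / (4*pi^2))^(1/3)
r = 2.250524e+07 m = 22505.2399 km
alt = r - R_E = 22505.2399 - 6371 = 16134.2399 km

16134.2399 km


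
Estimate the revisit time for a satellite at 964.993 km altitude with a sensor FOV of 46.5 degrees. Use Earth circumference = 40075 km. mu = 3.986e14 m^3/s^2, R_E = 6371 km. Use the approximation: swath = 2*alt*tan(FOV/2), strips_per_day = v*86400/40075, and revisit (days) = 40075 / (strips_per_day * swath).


swath = 2*964.993*tan(0.4057891) = 829.1874 km
v = sqrt(mu/r) = 7371.2169 m/s = 7.3712 km/s
strips/day = v*86400/40075 = 7.3712*86400/40075 = 15.8920
coverage/day = strips * swath = 15.8920 * 829.1874 = 13177.4723 km
revisit = 40075 / 13177.4723 = 3.0412 days

3.0412 days


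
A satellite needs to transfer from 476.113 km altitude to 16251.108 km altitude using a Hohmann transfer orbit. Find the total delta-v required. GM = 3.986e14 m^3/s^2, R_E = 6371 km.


r1 = 6847.1130 km = 6.847113e+06 m
r2 = 22622.1080 km = 2.2622108e+07 m
dv1 = sqrt(mu/r1)*(sqrt(2*r2/(r1+r2)) - 1) = 1824.0933 m/s
dv2 = sqrt(mu/r2)*(1 - sqrt(2*r1/(r1+r2))) = 1336.1578 m/s
total dv = |dv1| + |dv2| = 1824.0933 + 1336.1578 = 3160.2511 m/s = 3.1603 km/s

3.1603 km/s


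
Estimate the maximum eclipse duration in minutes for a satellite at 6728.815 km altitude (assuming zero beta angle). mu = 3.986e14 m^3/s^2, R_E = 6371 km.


r = 13099.8150 km
T = 248.6897 min
Eclipse fraction = arcsin(R_E/r)/pi = arcsin(6371.0000/13099.8150)/pi
= arcsin(0.4863427)/pi = 0.1616693
Eclipse duration = 0.1616693 * 248.6897 = 40.2055 min

40.2055 minutes


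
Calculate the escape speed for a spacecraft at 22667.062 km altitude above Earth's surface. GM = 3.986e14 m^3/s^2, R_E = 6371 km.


r = 6371.0 + 22667.062 = 29038.0620 km = 2.9038062e+07 m
v_esc = sqrt(2*mu/r) = sqrt(2*3.986e14 / 2.9038062e+07)
v_esc = 5239.6205 m/s = 5.2396 km/s

5.2396 km/s


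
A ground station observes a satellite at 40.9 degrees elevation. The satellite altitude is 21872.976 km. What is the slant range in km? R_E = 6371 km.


h = 21872.976 km, el = 40.9 deg
d = -R_E*sin(el) + sqrt((R_E*sin(el))^2 + 2*R_E*h + h^2)
d = -6371.0000*sin(0.7138397) + sqrt((6371.0000*0.6547408)^2 + 2*6371.0000*21872.976 + 21872.976^2)
d = 23659.0744 km

23659.0744 km


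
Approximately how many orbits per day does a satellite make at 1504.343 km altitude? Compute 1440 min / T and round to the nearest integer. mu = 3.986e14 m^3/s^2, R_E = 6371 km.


r = 7.875343e+06 m
T = 2*pi*sqrt(r^3/mu) = 6955.2931 s = 115.9216 min
revs/day = 1440 / 115.9216 = 12.4222
Rounded: 12 revolutions per day

12 revolutions per day


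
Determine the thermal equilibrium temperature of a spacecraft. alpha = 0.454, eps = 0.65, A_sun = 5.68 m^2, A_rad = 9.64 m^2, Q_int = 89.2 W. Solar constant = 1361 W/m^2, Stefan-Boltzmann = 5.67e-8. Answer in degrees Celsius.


Numerator = alpha*S*A_sun + Q_int = 0.454*1361*5.68 + 89.2 = 3598.8379 W
Denominator = eps*sigma*A_rad = 0.65*5.67e-8*9.64 = 3.552822e-07 W/K^4
T^4 = 1.0129519e+10 K^4
T = 317.2468 K = 44.0968 C

44.0968 degrees Celsius


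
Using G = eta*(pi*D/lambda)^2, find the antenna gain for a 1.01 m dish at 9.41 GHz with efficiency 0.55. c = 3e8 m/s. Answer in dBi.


lambda = c/f = 3e8 / 9.41e+09 = 0.03188098 m
G = eta*(pi*D/lambda)^2 = 0.55*(pi*1.01/0.03188098)^2
G = 5448.0605 (linear)
G = 10*log10(5448.0605) = 37.3624 dBi

37.3624 dBi


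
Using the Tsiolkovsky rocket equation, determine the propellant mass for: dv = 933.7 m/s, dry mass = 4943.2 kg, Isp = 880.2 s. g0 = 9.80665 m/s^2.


ve = Isp * g0 = 880.2 * 9.80665 = 8631.813330 m/s
mass ratio = exp(dv/ve) = exp(933.7/8631.813330) = 1.11423673
m_prop = m_dry * (mr - 1) = 4943.2 * (1.11423673 - 1)
m_prop = 564.6950 kg

564.6950 kg


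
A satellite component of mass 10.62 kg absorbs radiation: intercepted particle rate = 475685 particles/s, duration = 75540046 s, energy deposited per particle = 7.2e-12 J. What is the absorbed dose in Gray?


Total energy deposited = rate * time * E_per
  = 475685 * 75540046 * 7.2e-12 = 258.7195 J
Dose = E_total / mass = 258.7195 / 10.62
Dose = 24.3615 Gy

24.3615 Gy


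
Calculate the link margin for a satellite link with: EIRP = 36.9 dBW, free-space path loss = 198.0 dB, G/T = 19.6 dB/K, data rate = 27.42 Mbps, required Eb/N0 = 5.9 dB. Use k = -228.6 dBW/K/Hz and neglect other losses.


C/N0 = EIRP - FSPL + G/T - k = 36.9 - 198.0 + 19.6 - (-228.6)
C/N0 = 87.1000 dB-Hz
R_b = 27.42 Mbps = 2.742e+07 bps -> 10*log10(R_b) = 74.3807 dB-Hz
Eb/N0 = C/N0 - 10*log10(R_b) = 87.1000 - 74.3807 = 12.7193 dB
Margin = Eb/N0 - Eb/N0_req = 12.7193 - 5.9 = 6.8193 dB (link closes)

6.8193 dB


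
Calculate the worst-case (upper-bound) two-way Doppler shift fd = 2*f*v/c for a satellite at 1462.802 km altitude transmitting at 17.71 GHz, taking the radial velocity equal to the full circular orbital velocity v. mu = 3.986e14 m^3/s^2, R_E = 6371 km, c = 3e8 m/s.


r = 7.833802e+06 m
v = sqrt(mu/r) = 7133.1663 m/s (worst-case radial velocity)
f = 17.71 GHz = 1.771e+10 Hz
fd = 2*f*v/c = 2*1.771e+10*7133.1663/3.0e+08
fd = 842189.1733 Hz

842189.1733 Hz


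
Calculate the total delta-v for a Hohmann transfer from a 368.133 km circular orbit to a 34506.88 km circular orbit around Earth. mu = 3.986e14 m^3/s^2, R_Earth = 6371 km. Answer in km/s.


r1 = 6739.1330 km = 6.739133e+06 m
r2 = 40877.8800 km = 4.087788e+07 m
dv1 = sqrt(mu/r1)*(sqrt(2*r2/(r1+r2)) - 1) = 2386.5993 m/s
dv2 = sqrt(mu/r2)*(1 - sqrt(2*r1/(r1+r2))) = 1461.3111 m/s
total dv = |dv1| + |dv2| = 2386.5993 + 1461.3111 = 3847.9104 m/s = 3.8479 km/s

3.8479 km/s


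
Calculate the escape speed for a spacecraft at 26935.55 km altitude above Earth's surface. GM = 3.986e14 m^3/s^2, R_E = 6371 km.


r = 6371.0 + 26935.55 = 33306.5500 km = 3.330655e+07 m
v_esc = sqrt(2*mu/r) = sqrt(2*3.986e14 / 3.330655e+07)
v_esc = 4892.3647 m/s = 4.8924 km/s

4.8924 km/s


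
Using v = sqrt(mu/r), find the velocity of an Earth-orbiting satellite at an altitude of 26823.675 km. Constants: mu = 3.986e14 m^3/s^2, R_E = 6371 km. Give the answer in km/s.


r = R_E + alt = 6371.0 + 26823.675 = 33194.6750 km = 3.3194675e+07 m
v = sqrt(mu/r) = sqrt(3.986e14 / 3.3194675e+07) = 3465.2489 m/s = 3.4652 km/s

3.4652 km/s


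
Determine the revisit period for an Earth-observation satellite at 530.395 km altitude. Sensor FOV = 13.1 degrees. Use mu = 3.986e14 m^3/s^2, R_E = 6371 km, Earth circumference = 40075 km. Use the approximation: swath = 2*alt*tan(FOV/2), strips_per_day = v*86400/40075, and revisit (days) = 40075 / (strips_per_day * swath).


swath = 2*530.395*tan(0.1143191) = 121.7996 km
v = sqrt(mu/r) = 7599.7657 m/s = 7.5998 km/s
strips/day = v*86400/40075 = 7.5998*86400/40075 = 16.3848
coverage/day = strips * swath = 16.3848 * 121.7996 = 1995.6584 km
revisit = 40075 / 1995.6584 = 20.0811 days

20.0811 days


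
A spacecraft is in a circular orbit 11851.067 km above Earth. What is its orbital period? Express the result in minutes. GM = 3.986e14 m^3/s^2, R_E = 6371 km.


r = 18222.0670 km = 1.8222067e+07 m
T = 2*pi*sqrt(r^3/mu) = 2*pi*sqrt(6.050523e+21 / 3.986e14)
T = 24479.7895 s = 407.9965 min

407.9965 minutes


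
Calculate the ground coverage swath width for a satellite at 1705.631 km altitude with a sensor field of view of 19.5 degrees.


FOV = 19.5 deg = 0.3403392 rad
swath = 2 * alt * tan(FOV/2) = 2 * 1705.631 * tan(0.1701696)
swath = 2 * 1705.631 * 0.1718314
swath = 586.1620 km

586.1620 km


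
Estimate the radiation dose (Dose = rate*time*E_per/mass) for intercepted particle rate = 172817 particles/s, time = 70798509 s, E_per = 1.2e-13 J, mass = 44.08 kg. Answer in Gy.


Total energy deposited = rate * time * E_per
  = 172817 * 70798509 * 1.2e-13 = 1.4682 J
Dose = E_total / mass = 1.4682 / 44.08
Dose = 0.03330813 Gy

0.0333 Gy


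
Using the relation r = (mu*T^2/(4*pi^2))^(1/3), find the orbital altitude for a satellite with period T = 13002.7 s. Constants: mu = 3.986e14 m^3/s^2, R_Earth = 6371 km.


T = 13002.7 s
r = (mu*T^2/(4*pi^2))^(1/3) = (3.986e14 * 13002.7^2 / (4*pi^2))^(1/3)
r = 1.1951293e+07 m = 11951.2926 km
alt = r - R_E = 11951.2926 - 6371 = 5580.2926 km

5580.2926 km


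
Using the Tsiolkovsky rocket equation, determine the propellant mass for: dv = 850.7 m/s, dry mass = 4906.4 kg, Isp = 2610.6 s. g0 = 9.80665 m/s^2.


ve = Isp * g0 = 2610.6 * 9.80665 = 25601.240490 m/s
mass ratio = exp(dv/ve) = exp(850.7/25601.240490) = 1.03378710
m_prop = m_dry * (mr - 1) = 4906.4 * (1.03378710 - 1)
m_prop = 165.7730 kg

165.7730 kg


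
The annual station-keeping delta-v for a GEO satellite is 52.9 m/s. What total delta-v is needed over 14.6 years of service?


dV = rate * years = 52.9 * 14.6
dV = 772.3400 m/s

772.3400 m/s


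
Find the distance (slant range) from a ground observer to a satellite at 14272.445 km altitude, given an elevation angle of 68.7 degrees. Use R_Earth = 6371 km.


h = 14272.445 km, el = 68.7 deg
d = -R_E*sin(el) + sqrt((R_E*sin(el))^2 + 2*R_E*h + h^2)
d = -6371.0000*sin(1.1990) + sqrt((6371.0000*0.9316912)^2 + 2*6371.0000*14272.445 + 14272.445^2)
d = 14577.5069 km

14577.5069 km


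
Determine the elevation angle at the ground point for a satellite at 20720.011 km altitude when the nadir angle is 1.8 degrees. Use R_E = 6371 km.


r = R_E + alt = 27091.0110 km
Law of sines in the satellite / Earth-center / ground-point triangle:
  sin(nadir)/R_E = sin(90 + el)/r  =>  cos(el) = (r/R_E)*sin(nadir)
cos(el) = (27091.0110 / 6371.0000) * sin(1.8 deg) = 0.133566
el = arccos(0.133566) = 82.3243 deg
(Earth-central angle = 90 - nadir - el = 5.8757 deg)

82.3243 degrees


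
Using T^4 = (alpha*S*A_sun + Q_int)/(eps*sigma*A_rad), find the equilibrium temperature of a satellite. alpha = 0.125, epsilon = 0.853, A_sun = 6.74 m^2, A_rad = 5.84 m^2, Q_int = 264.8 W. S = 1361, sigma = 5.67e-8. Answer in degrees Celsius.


Numerator = alpha*S*A_sun + Q_int = 0.125*1361*6.74 + 264.8 = 1411.4425 W
Denominator = eps*sigma*A_rad = 0.853*5.67e-8*5.84 = 2.8245218e-07 W/K^4
T^4 = 4.9971024e+09 K^4
T = 265.8763 K = -7.2737 C

-7.2737 degrees Celsius


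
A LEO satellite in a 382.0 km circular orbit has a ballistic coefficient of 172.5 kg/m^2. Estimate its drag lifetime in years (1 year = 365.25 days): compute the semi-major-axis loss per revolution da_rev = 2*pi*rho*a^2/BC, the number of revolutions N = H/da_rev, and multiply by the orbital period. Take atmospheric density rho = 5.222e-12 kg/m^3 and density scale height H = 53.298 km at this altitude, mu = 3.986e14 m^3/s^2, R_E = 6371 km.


a = R_E + alt = 6753.0000 km = 6.753e+06 m
da_rev = 2*pi*rho*a^2/BC = 2*pi*5.222e-12*(6.753e+06)^2/172.5 = 8.674034 m per revolution
N = H/da_rev = 53298.0000 m / 8.674034 m = 6144.5457 revolutions
P = 2*pi*sqrt(a^3/mu) = 5522.7622 s
lifetime = N*P = 6144.5457 * 5522.7622 = 3.3934865e+07 s = 392.7646 days
years = 392.7646 / 365.25 = 1.0753 years

1.0753 years


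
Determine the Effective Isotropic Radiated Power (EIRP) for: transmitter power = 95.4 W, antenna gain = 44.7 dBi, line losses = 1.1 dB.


Pt = 95.4 W = 19.7955 dBW
EIRP = Pt_dBW + Gt - losses = 19.7955 + 44.7 - 1.1 = 63.3955 dBW

63.3955 dBW


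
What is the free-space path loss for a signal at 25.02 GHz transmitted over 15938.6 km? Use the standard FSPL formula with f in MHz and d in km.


f = 25.02 GHz = 25020.0000 MHz
d = 15938.6 km
FSPL = 32.44 + 20*log10(25020.0000) + 20*log10(15938.6)
FSPL = 32.44 + 87.9657 + 84.0490
FSPL = 204.4547 dB

204.4547 dB


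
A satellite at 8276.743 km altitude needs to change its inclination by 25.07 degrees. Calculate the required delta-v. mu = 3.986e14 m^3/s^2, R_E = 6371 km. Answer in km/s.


r = 14647.7430 km = 1.4647743e+07 m
V = sqrt(mu/r) = 5216.5490 m/s
di = 25.07 deg = 0.437554 rad
dV = 2*V*sin(di/2) = 2*5216.5490*sin(0.218777)
dV = 2264.3574 m/s = 2.2644 km/s

2.2644 km/s


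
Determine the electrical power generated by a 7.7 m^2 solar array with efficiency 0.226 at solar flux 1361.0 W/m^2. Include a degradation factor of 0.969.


P = area * eta * S * degradation
P = 7.7 * 0.226 * 1361.0 * 0.969
P = 2294.9914 W

2294.9914 W


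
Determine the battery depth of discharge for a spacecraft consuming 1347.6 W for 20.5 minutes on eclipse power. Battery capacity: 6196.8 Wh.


E_used = P * t / 60 = 1347.6 * 20.5 / 60 = 460.4300 Wh
DOD = E_used / E_total * 100 = 460.4300 / 6196.8 * 100
DOD = 7.4301 %

7.4301 %


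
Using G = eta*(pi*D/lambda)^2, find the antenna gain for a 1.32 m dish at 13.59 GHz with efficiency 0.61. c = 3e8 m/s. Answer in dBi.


lambda = c/f = 3e8 / 1.359e+10 = 0.02207506 m
G = eta*(pi*D/lambda)^2 = 0.61*(pi*1.32/0.02207506)^2
G = 21526.5210 (linear)
G = 10*log10(21526.5210) = 43.3297 dBi

43.3297 dBi


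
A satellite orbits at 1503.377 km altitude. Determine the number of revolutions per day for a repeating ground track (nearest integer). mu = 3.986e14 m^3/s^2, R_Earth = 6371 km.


r = 7.874377e+06 m
T = 2*pi*sqrt(r^3/mu) = 6954.0135 s = 115.9002 min
revs/day = 1440 / 115.9002 = 12.4245
Rounded: 12 revolutions per day

12 revolutions per day


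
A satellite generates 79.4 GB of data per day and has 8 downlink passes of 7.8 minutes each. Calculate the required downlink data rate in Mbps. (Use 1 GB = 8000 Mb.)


total contact time = 8 * 7.8 * 60 = 3744.0000 s
data = 79.4 GB = 635200.0000 Mb
rate = 635200.0000 / 3744.0000 = 169.6581 Mbps

169.6581 Mbps


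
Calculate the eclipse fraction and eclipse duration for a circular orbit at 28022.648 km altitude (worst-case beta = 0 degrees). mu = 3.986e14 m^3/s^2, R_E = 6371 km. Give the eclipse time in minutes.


r = 34393.6480 km
T = 1057.9797 min
Eclipse fraction = arcsin(R_E/r)/pi = arcsin(6371.0000/34393.6480)/pi
= arcsin(0.1852377)/pi = 0.0593055
Eclipse duration = 0.0593055 * 1057.9797 = 62.7440 min

62.7440 minutes


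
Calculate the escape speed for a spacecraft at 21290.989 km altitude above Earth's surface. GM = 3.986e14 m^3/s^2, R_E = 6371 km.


r = 6371.0 + 21290.989 = 27661.9890 km = 2.7661989e+07 m
v_esc = sqrt(2*mu/r) = sqrt(2*3.986e14 / 2.7661989e+07)
v_esc = 5368.3638 m/s = 5.3684 km/s

5.3684 km/s


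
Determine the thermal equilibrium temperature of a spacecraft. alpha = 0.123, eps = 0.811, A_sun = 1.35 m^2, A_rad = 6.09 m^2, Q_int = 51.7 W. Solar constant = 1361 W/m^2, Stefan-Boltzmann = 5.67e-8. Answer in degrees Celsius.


Numerator = alpha*S*A_sun + Q_int = 0.123*1361*1.35 + 51.7 = 277.6941 W
Denominator = eps*sigma*A_rad = 0.811*5.67e-8*6.09 = 2.8004073e-07 W/K^4
T^4 = 9.9162021e+08 K^4
T = 177.4542 K = -95.6958 C

-95.6958 degrees Celsius


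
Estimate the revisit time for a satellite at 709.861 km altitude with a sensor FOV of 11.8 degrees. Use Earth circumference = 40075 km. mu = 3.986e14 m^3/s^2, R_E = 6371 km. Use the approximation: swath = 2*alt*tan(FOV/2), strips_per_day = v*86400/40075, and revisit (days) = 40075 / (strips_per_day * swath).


swath = 2*709.861*tan(0.1029744) = 146.7140 km
v = sqrt(mu/r) = 7502.8387 m/s = 7.5028 km/s
strips/day = v*86400/40075 = 7.5028*86400/40075 = 16.1758
coverage/day = strips * swath = 16.1758 * 146.7140 = 2373.2166 km
revisit = 40075 / 2373.2166 = 16.8864 days

16.8864 days


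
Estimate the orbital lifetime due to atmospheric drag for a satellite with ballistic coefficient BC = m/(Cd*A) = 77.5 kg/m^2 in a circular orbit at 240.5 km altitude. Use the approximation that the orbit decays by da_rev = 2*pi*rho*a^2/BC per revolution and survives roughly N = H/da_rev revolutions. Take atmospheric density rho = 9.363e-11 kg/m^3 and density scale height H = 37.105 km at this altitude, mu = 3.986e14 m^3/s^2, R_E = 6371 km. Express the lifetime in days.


a = R_E + alt = 6611.5000 km = 6.6115e+06 m
da_rev = 2*pi*rho*a^2/BC = 2*pi*9.363e-11*(6.6115e+06)^2/77.5 = 331.812845 m per revolution
N = H/da_rev = 37105.0000 m / 331.812845 m = 111.8251 revolutions
P = 2*pi*sqrt(a^3/mu) = 5350.0917 s
lifetime = N*P = 111.8251 * 5350.0917 = 598274.4645 s = 6.9245 days

6.9245 days


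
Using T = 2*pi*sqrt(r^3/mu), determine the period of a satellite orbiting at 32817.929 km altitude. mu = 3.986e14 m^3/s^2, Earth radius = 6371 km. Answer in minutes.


r = 39188.9290 km = 3.9188929e+07 m
T = 2*pi*sqrt(r^3/mu) = 2*pi*sqrt(6.0185266e+22 / 3.986e14)
T = 77206.9352 s = 1286.7823 min

1286.7823 minutes


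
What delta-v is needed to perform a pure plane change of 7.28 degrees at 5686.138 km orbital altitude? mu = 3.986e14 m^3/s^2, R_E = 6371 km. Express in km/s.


r = 12057.1380 km = 1.2057138e+07 m
V = sqrt(mu/r) = 5749.7178 m/s
di = 7.28 deg = 0.12706 rad
dV = 2*V*sin(di/2) = 2*5749.7178*sin(0.06352998)
dV = 730.0676 m/s = 0.7300676 km/s

0.7301 km/s


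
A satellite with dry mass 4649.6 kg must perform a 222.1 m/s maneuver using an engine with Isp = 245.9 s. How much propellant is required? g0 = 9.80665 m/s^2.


ve = Isp * g0 = 245.9 * 9.80665 = 2411.455235 m/s
mass ratio = exp(dv/ve) = exp(222.1/2411.455235) = 1.09647673
m_prop = m_dry * (mr - 1) = 4649.6 * (1.09647673 - 1)
m_prop = 448.5782 kg

448.5782 kg


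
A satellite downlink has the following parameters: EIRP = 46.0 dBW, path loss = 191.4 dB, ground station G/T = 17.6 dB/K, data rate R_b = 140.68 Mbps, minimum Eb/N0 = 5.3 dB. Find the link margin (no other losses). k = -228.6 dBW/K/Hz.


C/N0 = EIRP - FSPL + G/T - k = 46.0 - 191.4 + 17.6 - (-228.6)
C/N0 = 100.8000 dB-Hz
R_b = 140.68 Mbps = 1.4068e+08 bps -> 10*log10(R_b) = 81.4823 dB-Hz
Eb/N0 = C/N0 - 10*log10(R_b) = 100.8000 - 81.4823 = 19.3177 dB
Margin = Eb/N0 - Eb/N0_req = 19.3177 - 5.3 = 14.0177 dB (link closes)

14.0177 dB


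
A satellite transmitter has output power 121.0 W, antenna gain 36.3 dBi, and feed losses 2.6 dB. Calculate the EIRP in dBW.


Pt = 121.0 W = 20.8279 dBW
EIRP = Pt_dBW + Gt - losses = 20.8279 + 36.3 - 2.6 = 54.5279 dBW

54.5279 dBW


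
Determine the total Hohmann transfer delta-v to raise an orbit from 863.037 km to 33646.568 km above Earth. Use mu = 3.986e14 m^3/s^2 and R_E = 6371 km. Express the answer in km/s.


r1 = 7234.0370 km = 7.234037e+06 m
r2 = 40017.5680 km = 4.0017568e+07 m
dv1 = sqrt(mu/r1)*(sqrt(2*r2/(r1+r2)) - 1) = 2237.7590 m/s
dv2 = sqrt(mu/r2)*(1 - sqrt(2*r1/(r1+r2))) = 1409.6593 m/s
total dv = |dv1| + |dv2| = 2237.7590 + 1409.6593 = 3647.4183 m/s = 3.6474 km/s

3.6474 km/s


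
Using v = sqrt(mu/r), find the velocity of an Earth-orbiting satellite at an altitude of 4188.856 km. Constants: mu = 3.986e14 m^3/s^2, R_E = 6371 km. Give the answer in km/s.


r = R_E + alt = 6371.0 + 4188.856 = 10559.8560 km = 1.0559856e+07 m
v = sqrt(mu/r) = sqrt(3.986e14 / 1.0559856e+07) = 6143.8365 m/s = 6.1438 km/s

6.1438 km/s


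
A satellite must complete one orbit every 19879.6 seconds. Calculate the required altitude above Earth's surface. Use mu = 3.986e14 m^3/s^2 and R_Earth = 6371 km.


T = 19879.6 s
r = (mu*T^2/(4*pi^2))^(1/3) = (3.986e14 * 19879.6^2 / (4*pi^2))^(1/3)
r = 1.5861014e+07 m = 15861.0139 km
alt = r - R_E = 15861.0139 - 6371 = 9490.0139 km

9490.0139 km


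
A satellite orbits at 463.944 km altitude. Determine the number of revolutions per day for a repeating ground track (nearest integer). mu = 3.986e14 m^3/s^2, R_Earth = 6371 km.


r = 6.834944e+06 m
T = 2*pi*sqrt(r^3/mu) = 5623.5902 s = 93.7265 min
revs/day = 1440 / 93.7265 = 15.3639
Rounded: 15 revolutions per day

15 revolutions per day


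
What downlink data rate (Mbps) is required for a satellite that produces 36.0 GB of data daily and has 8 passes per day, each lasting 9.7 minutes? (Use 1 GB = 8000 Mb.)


total contact time = 8 * 9.7 * 60 = 4656.0000 s
data = 36.0 GB = 288000.0000 Mb
rate = 288000.0000 / 4656.0000 = 61.8557 Mbps

61.8557 Mbps


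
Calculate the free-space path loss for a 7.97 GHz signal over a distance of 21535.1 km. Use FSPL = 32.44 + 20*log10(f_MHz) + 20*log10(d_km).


f = 7.97 GHz = 7970.0000 MHz
d = 21535.1 km
FSPL = 32.44 + 20*log10(7970.0000) + 20*log10(21535.1)
FSPL = 32.44 + 78.0292 + 86.6629
FSPL = 197.1321 dB

197.1321 dB


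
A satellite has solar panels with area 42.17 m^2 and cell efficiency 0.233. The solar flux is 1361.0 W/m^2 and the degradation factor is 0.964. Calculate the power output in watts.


P = area * eta * S * degradation
P = 42.17 * 0.233 * 1361.0 * 0.964
P = 12891.2396 W

12891.2396 W


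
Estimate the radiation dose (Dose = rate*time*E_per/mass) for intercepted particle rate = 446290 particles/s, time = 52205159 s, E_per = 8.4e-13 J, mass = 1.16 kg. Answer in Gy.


Total energy deposited = rate * time * E_per
  = 446290 * 52205159 * 8.4e-13 = 19.5709 J
Dose = E_total / mass = 19.5709 / 1.16
Dose = 16.8714 Gy

16.8714 Gy


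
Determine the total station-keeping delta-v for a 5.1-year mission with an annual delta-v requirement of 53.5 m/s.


dV = rate * years = 53.5 * 5.1
dV = 272.8500 m/s

272.8500 m/s


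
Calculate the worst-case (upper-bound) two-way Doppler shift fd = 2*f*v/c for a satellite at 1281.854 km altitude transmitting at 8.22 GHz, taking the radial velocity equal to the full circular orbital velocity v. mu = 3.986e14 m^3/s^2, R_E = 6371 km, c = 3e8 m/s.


r = 7.652854e+06 m
v = sqrt(mu/r) = 7217.0038 m/s (worst-case radial velocity)
f = 8.22 GHz = 8.22e+09 Hz
fd = 2*f*v/c = 2*8.22e+09*7217.0038/3.0e+08
fd = 395491.8075 Hz

395491.8075 Hz


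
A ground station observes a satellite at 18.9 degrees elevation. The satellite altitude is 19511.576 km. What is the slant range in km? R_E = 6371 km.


h = 19511.576 km, el = 18.9 deg
d = -R_E*sin(el) + sqrt((R_E*sin(el))^2 + 2*R_E*h + h^2)
d = -6371.0000*sin(0.3298672) + sqrt((6371.0000*0.3239174)^2 + 2*6371.0000*19511.576 + 19511.576^2)
d = 23107.2749 km

23107.2749 km


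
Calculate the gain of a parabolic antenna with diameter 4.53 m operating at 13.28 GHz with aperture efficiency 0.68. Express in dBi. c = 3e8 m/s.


lambda = c/f = 3e8 / 1.328e+10 = 0.02259036 m
G = eta*(pi*D/lambda)^2 = 0.68*(pi*4.53/0.02259036)^2
G = 269872.5438 (linear)
G = 10*log10(269872.5438) = 54.3116 dBi

54.3116 dBi


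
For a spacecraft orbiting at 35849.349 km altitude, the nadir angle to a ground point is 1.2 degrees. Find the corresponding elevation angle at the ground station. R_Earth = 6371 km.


r = R_E + alt = 42220.3490 km
Law of sines in the satellite / Earth-center / ground-point triangle:
  sin(nadir)/R_E = sin(90 + el)/r  =>  cos(el) = (r/R_E)*sin(nadir)
cos(el) = (42220.3490 / 6371.0000) * sin(1.2 deg) = 0.1387845
el = arccos(0.1387845) = 82.0225 deg
(Earth-central angle = 90 - nadir - el = 6.7775 deg)

82.0225 degrees


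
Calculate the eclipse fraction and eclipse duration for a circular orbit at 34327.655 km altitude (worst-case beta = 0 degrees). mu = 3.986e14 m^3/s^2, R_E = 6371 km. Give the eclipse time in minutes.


r = 40698.6550 km
T = 1361.8524 min
Eclipse fraction = arcsin(R_E/r)/pi = arcsin(6371.0000/40698.6550)/pi
= arcsin(0.1565408)/pi = 0.05003427
Eclipse duration = 0.05003427 * 1361.8524 = 68.1393 min

68.1393 minutes


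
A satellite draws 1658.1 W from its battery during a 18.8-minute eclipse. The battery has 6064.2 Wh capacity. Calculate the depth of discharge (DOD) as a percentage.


E_used = P * t / 60 = 1658.1 * 18.8 / 60 = 519.5380 Wh
DOD = E_used / E_total * 100 = 519.5380 / 6064.2 * 100
DOD = 8.5673 %

8.5673 %


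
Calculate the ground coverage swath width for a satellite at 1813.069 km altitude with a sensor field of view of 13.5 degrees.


FOV = 13.5 deg = 0.2356194 rad
swath = 2 * alt * tan(FOV/2) = 2 * 1813.069 * tan(0.1178097)
swath = 2 * 1813.069 * 0.1183578
swath = 429.1817 km

429.1817 km


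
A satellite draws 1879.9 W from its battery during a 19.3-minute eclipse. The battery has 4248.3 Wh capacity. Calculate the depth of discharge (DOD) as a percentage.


E_used = P * t / 60 = 1879.9 * 19.3 / 60 = 604.7012 Wh
DOD = E_used / E_total * 100 = 604.7012 / 4248.3 * 100
DOD = 14.2340 %

14.2340 %


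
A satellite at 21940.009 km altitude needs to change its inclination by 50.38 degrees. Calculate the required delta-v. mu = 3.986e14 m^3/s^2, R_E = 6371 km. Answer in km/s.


r = 28311.0090 km = 2.8311009e+07 m
V = sqrt(mu/r) = 3752.2431 m/s
di = 50.38 deg = 0.8792969 rad
dV = 2*V*sin(di/2) = 2*3752.2431*sin(0.4396484)
dV = 3194.0697 m/s = 3.1941 km/s

3.1941 km/s


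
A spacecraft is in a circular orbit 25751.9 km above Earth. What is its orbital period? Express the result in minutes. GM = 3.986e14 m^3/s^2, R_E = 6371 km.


r = 32122.9000 km = 3.21229e+07 m
T = 2*pi*sqrt(r^3/mu) = 2*pi*sqrt(3.3147001e+22 / 3.986e14)
T = 57297.1921 s = 954.9532 min

954.9532 minutes


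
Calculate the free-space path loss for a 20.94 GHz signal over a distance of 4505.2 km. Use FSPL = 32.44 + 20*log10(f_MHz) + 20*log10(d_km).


f = 20.94 GHz = 20940.0000 MHz
d = 4505.2 km
FSPL = 32.44 + 20*log10(20940.0000) + 20*log10(4505.2)
FSPL = 32.44 + 86.4195 + 73.0743
FSPL = 191.9338 dB

191.9338 dB


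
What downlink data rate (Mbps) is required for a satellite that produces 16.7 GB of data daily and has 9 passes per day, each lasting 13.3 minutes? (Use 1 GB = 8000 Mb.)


total contact time = 9 * 13.3 * 60 = 7182.0000 s
data = 16.7 GB = 133600.0000 Mb
rate = 133600.0000 / 7182.0000 = 18.6021 Mbps

18.6021 Mbps


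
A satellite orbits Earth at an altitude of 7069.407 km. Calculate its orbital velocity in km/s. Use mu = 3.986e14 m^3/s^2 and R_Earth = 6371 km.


r = R_E + alt = 6371.0 + 7069.407 = 13440.4070 km = 1.3440407e+07 m
v = sqrt(mu/r) = sqrt(3.986e14 / 1.3440407e+07) = 5445.8094 m/s = 5.4458 km/s

5.4458 km/s


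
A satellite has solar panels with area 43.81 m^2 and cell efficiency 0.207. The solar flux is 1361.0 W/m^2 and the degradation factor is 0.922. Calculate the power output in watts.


P = area * eta * S * degradation
P = 43.81 * 0.207 * 1361.0 * 0.922
P = 11379.7480 W

11379.7480 W


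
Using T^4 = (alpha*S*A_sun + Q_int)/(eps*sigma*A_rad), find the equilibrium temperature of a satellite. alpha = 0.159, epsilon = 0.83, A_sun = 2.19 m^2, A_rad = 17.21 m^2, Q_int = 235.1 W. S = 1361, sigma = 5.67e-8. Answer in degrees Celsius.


Numerator = alpha*S*A_sun + Q_int = 0.159*1361*2.19 + 235.1 = 709.0138 W
Denominator = eps*sigma*A_rad = 0.83*5.67e-8*17.21 = 8.0991981e-07 W/K^4
T^4 = 8.7541236e+08 K^4
T = 172.0098 K = -101.1402 C

-101.1402 degrees Celsius


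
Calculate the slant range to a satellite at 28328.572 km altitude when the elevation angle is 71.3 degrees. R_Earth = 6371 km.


h = 28328.572 km, el = 71.3 deg
d = -R_E*sin(el) + sqrt((R_E*sin(el))^2 + 2*R_E*h + h^2)
d = -6371.0000*sin(1.2444) + sqrt((6371.0000*0.9472103)^2 + 2*6371.0000*28328.572 + 28328.572^2)
d = 28604.7225 km

28604.7225 km


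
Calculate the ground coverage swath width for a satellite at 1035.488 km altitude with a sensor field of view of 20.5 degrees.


FOV = 20.5 deg = 0.3577925 rad
swath = 2 * alt * tan(FOV/2) = 2 * 1035.488 * tan(0.1788962)
swath = 2 * 1035.488 * 0.1808295
swath = 374.4935 km

374.4935 km


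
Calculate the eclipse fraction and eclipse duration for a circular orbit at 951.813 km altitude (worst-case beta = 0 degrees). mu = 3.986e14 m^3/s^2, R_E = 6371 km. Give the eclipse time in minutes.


r = 7322.8130 km
T = 103.9386 min
Eclipse fraction = arcsin(R_E/r)/pi = arcsin(6371.0000/7322.8130)/pi
= arcsin(0.8700209)/pi = 0.3358948
Eclipse duration = 0.3358948 * 103.9386 = 34.9124 min

34.9124 minutes


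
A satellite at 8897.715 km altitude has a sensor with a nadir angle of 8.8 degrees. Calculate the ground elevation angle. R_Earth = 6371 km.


r = R_E + alt = 15268.7150 km
Law of sines in the satellite / Earth-center / ground-point triangle:
  sin(nadir)/R_E = sin(90 + el)/r  =>  cos(el) = (r/R_E)*sin(nadir)
cos(el) = (15268.7150 / 6371.0000) * sin(8.8 deg) = 0.3666453
el = arccos(0.3666453) = 68.4911 deg
(Earth-central angle = 90 - nadir - el = 12.7089 deg)

68.4911 degrees


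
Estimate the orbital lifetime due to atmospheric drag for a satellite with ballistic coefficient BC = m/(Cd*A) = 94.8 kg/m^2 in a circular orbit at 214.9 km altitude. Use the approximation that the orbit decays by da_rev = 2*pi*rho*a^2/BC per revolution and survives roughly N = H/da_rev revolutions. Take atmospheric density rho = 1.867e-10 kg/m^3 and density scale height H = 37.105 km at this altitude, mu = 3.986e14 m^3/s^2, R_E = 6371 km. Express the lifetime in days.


a = R_E + alt = 6585.9000 km = 6.5859e+06 m
da_rev = 2*pi*rho*a^2/BC = 2*pi*1.867e-10*(6.5859e+06)^2/94.8 = 536.717942 m per revolution
N = H/da_rev = 37105.0000 m / 536.717942 m = 69.1331 revolutions
P = 2*pi*sqrt(a^3/mu) = 5319.0481 s
lifetime = N*P = 69.1331 * 5319.0481 = 367722.5322 s = 4.2560 days

4.2560 days


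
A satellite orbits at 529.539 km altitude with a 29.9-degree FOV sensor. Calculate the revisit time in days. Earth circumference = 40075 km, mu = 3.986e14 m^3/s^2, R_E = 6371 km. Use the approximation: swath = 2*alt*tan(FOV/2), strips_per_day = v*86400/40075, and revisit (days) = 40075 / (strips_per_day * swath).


swath = 2*529.539*tan(0.2609267) = 282.7888 km
v = sqrt(mu/r) = 7600.2371 m/s = 7.6002 km/s
strips/day = v*86400/40075 = 7.6002*86400/40075 = 16.3858
coverage/day = strips * swath = 16.3858 * 282.7888 = 4633.7167 km
revisit = 40075 / 4633.7167 = 8.6486 days

8.6486 days


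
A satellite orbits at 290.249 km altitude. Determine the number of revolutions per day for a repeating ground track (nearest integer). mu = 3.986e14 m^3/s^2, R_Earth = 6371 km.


r = 6.661249e+06 m
T = 2*pi*sqrt(r^3/mu) = 5410.5912 s = 90.1765 min
revs/day = 1440 / 90.1765 = 15.9687
Rounded: 16 revolutions per day

16 revolutions per day


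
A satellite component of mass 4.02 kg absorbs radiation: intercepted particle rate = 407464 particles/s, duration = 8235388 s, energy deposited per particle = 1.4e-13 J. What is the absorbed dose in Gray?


Total energy deposited = rate * time * E_per
  = 407464 * 8235388 * 1.4e-13 = 0.4697874 J
Dose = E_total / mass = 0.4697874 / 4.02
Dose = 0.1168625 Gy

0.1169 Gy


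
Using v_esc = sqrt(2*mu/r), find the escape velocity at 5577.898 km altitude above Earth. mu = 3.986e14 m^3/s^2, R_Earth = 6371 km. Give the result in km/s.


r = 6371.0 + 5577.898 = 11948.8980 km = 1.1948898e+07 m
v_esc = sqrt(2*mu/r) = sqrt(2*3.986e14 / 1.1948898e+07)
v_esc = 8168.0750 m/s = 8.1681 km/s

8.1681 km/s


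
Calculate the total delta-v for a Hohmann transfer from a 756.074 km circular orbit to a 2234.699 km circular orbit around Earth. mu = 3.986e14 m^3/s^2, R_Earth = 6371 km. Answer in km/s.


r1 = 7127.0740 km = 7.127074e+06 m
r2 = 8605.6990 km = 8.605699e+06 m
dv1 = sqrt(mu/r1)*(sqrt(2*r2/(r1+r2)) - 1) = 343.5370 m/s
dv2 = sqrt(mu/r2)*(1 - sqrt(2*r1/(r1+r2))) = 327.7043 m/s
total dv = |dv1| + |dv2| = 343.5370 + 327.7043 = 671.2414 m/s = 0.6712414 km/s

0.6712 km/s


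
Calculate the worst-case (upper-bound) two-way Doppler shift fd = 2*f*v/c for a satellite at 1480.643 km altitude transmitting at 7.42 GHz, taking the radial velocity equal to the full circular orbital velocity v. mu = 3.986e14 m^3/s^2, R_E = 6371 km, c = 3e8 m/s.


r = 7.851643e+06 m
v = sqrt(mu/r) = 7125.0575 m/s (worst-case radial velocity)
f = 7.42 GHz = 7.42e+09 Hz
fd = 2*f*v/c = 2*7.42e+09*7125.0575/3.0e+08
fd = 352452.8454 Hz

352452.8454 Hz


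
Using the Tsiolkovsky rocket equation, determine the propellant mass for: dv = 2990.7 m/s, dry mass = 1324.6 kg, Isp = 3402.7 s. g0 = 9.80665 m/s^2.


ve = Isp * g0 = 3402.7 * 9.80665 = 33369.087955 m/s
mass ratio = exp(dv/ve) = exp(2990.7/33369.087955) = 1.09376390
m_prop = m_dry * (mr - 1) = 1324.6 * (1.09376390 - 1)
m_prop = 124.1997 kg

124.1997 kg


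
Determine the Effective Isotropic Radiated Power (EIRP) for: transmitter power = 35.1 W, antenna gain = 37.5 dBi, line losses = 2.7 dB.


Pt = 35.1 W = 15.4531 dBW
EIRP = Pt_dBW + Gt - losses = 15.4531 + 37.5 - 2.7 = 50.2531 dBW

50.2531 dBW


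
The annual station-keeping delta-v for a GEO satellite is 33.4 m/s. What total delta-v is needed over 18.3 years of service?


dV = rate * years = 33.4 * 18.3
dV = 611.2200 m/s

611.2200 m/s


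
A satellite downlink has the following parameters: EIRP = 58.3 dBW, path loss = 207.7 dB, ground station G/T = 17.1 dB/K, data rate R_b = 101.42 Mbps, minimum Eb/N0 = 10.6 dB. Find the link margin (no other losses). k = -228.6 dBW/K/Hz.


C/N0 = EIRP - FSPL + G/T - k = 58.3 - 207.7 + 17.1 - (-228.6)
C/N0 = 96.3000 dB-Hz
R_b = 101.42 Mbps = 1.0142e+08 bps -> 10*log10(R_b) = 80.0612 dB-Hz
Eb/N0 = C/N0 - 10*log10(R_b) = 96.3000 - 80.0612 = 16.2388 dB
Margin = Eb/N0 - Eb/N0_req = 16.2388 - 10.6 = 5.6388 dB (link closes)

5.6388 dB


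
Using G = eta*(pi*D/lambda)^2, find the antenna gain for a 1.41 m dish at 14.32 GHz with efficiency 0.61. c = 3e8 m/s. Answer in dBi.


lambda = c/f = 3e8 / 1.432e+10 = 0.02094972 m
G = eta*(pi*D/lambda)^2 = 0.61*(pi*1.41/0.02094972)^2
G = 27271.6448 (linear)
G = 10*log10(27271.6448) = 44.3571 dBi

44.3571 dBi


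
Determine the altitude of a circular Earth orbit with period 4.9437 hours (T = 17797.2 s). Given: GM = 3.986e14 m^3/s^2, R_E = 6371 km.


T = 17797.2 s
r = (mu*T^2/(4*pi^2))^(1/3) = (3.986e14 * 17797.2^2 / (4*pi^2))^(1/3)
r = 1.4733083e+07 m = 14733.0831 km
alt = r - R_E = 14733.0831 - 6371 = 8362.0831 km

8362.0831 km


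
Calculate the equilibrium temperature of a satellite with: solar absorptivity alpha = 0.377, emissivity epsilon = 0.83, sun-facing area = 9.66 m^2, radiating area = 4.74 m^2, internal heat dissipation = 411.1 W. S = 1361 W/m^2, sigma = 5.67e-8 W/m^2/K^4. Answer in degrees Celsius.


Numerator = alpha*S*A_sun + Q_int = 0.377*1361*9.66 + 411.1 = 5367.6170 W
Denominator = eps*sigma*A_rad = 0.83*5.67e-8*4.74 = 2.2306914e-07 W/K^4
T^4 = 2.4062571e+10 K^4
T = 393.8542 K = 120.7042 C

120.7042 degrees Celsius


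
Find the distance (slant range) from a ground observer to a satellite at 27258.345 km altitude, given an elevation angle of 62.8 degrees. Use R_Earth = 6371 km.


h = 27258.345 km, el = 62.8 deg
d = -R_E*sin(el) + sqrt((R_E*sin(el))^2 + 2*R_E*h + h^2)
d = -6371.0000*sin(1.0961) + sqrt((6371.0000*0.8894164)^2 + 2*6371.0000*27258.345 + 27258.345^2)
d = 27836.5447 km

27836.5447 km


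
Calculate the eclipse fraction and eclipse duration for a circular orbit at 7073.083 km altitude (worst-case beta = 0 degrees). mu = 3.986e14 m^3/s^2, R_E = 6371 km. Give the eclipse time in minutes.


r = 13444.0830 km
T = 258.5573 min
Eclipse fraction = arcsin(R_E/r)/pi = arcsin(6371.0000/13444.0830)/pi
= arcsin(0.4738888)/pi = 0.1571501
Eclipse duration = 0.1571501 * 258.5573 = 40.6323 min

40.6323 minutes


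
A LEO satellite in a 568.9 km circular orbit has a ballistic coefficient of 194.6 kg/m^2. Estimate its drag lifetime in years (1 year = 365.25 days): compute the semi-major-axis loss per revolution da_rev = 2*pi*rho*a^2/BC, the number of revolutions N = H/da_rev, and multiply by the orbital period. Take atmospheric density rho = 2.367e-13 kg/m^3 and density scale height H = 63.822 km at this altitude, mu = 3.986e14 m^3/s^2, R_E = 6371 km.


a = R_E + alt = 6939.9000 km = 6.9399e+06 m
da_rev = 2*pi*rho*a^2/BC = 2*pi*2.367e-13*(6.9399e+06)^2/194.6 = 0.368079572 m per revolution
N = H/da_rev = 63822.0000 m / 0.368079572 m = 173391.8555 revolutions
P = 2*pi*sqrt(a^3/mu) = 5753.6182 s
lifetime = N*P = 173391.8555 * 5753.6182 = 9.9763054e+08 s = 11546.6497 days
years = 11546.6497 / 365.25 = 31.6130 years

31.6130 years


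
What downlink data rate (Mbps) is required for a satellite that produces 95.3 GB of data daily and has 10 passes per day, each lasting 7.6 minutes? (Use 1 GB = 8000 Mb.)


total contact time = 10 * 7.6 * 60 = 4560.0000 s
data = 95.3 GB = 762400.0000 Mb
rate = 762400.0000 / 4560.0000 = 167.1930 Mbps

167.1930 Mbps


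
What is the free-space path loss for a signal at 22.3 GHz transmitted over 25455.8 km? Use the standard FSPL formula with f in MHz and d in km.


f = 22.3 GHz = 22300.0000 MHz
d = 25455.8 km
FSPL = 32.44 + 20*log10(22300.0000) + 20*log10(25455.8)
FSPL = 32.44 + 86.9661 + 88.1157
FSPL = 207.5218 dB

207.5218 dB
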